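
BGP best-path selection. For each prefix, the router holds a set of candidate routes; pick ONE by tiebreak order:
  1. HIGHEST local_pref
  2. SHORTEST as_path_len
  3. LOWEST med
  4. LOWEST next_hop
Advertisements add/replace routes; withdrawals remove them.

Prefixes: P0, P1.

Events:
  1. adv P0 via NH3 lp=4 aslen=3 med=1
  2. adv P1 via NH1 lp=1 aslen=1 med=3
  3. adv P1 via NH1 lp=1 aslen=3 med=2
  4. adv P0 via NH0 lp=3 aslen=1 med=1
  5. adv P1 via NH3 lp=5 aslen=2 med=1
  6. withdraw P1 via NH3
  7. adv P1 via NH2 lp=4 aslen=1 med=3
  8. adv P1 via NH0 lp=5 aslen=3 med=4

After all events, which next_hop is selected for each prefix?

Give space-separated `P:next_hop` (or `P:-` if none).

Op 1: best P0=NH3 P1=-
Op 2: best P0=NH3 P1=NH1
Op 3: best P0=NH3 P1=NH1
Op 4: best P0=NH3 P1=NH1
Op 5: best P0=NH3 P1=NH3
Op 6: best P0=NH3 P1=NH1
Op 7: best P0=NH3 P1=NH2
Op 8: best P0=NH3 P1=NH0

Answer: P0:NH3 P1:NH0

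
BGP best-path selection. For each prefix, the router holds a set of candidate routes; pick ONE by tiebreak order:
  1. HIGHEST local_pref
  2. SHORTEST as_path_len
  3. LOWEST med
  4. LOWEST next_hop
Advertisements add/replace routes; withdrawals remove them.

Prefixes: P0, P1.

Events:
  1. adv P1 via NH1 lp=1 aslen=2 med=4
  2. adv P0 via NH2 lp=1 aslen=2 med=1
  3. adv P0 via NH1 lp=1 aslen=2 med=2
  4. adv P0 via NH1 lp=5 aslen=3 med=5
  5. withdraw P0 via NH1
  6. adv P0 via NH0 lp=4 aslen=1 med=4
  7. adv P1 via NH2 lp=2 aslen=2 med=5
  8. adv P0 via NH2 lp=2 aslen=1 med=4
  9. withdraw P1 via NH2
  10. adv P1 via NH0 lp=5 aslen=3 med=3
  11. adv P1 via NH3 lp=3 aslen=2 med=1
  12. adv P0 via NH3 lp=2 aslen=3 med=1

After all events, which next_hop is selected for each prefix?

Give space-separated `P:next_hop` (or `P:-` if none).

Op 1: best P0=- P1=NH1
Op 2: best P0=NH2 P1=NH1
Op 3: best P0=NH2 P1=NH1
Op 4: best P0=NH1 P1=NH1
Op 5: best P0=NH2 P1=NH1
Op 6: best P0=NH0 P1=NH1
Op 7: best P0=NH0 P1=NH2
Op 8: best P0=NH0 P1=NH2
Op 9: best P0=NH0 P1=NH1
Op 10: best P0=NH0 P1=NH0
Op 11: best P0=NH0 P1=NH0
Op 12: best P0=NH0 P1=NH0

Answer: P0:NH0 P1:NH0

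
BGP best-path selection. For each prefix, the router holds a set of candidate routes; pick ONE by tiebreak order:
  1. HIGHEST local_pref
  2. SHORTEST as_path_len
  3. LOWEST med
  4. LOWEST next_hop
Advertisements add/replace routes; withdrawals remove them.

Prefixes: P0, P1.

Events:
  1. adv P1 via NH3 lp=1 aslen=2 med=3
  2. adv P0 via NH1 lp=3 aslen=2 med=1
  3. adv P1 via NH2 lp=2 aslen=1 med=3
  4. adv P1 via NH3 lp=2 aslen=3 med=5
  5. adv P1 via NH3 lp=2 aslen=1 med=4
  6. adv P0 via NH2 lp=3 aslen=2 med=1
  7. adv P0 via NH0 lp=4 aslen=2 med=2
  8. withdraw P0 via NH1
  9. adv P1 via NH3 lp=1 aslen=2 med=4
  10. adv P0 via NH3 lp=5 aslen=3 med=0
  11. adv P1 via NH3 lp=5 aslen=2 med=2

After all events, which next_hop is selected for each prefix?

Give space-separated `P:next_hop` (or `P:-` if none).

Op 1: best P0=- P1=NH3
Op 2: best P0=NH1 P1=NH3
Op 3: best P0=NH1 P1=NH2
Op 4: best P0=NH1 P1=NH2
Op 5: best P0=NH1 P1=NH2
Op 6: best P0=NH1 P1=NH2
Op 7: best P0=NH0 P1=NH2
Op 8: best P0=NH0 P1=NH2
Op 9: best P0=NH0 P1=NH2
Op 10: best P0=NH3 P1=NH2
Op 11: best P0=NH3 P1=NH3

Answer: P0:NH3 P1:NH3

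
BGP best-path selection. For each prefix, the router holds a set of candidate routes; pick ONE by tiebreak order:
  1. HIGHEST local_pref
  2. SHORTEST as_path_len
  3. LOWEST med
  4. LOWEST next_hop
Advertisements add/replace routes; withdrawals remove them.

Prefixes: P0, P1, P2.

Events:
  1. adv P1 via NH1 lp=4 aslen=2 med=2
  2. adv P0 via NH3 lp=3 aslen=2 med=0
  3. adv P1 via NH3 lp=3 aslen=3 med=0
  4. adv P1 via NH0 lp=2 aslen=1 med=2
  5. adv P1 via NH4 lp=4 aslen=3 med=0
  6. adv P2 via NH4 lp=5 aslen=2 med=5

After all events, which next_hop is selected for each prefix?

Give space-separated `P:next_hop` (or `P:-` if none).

Op 1: best P0=- P1=NH1 P2=-
Op 2: best P0=NH3 P1=NH1 P2=-
Op 3: best P0=NH3 P1=NH1 P2=-
Op 4: best P0=NH3 P1=NH1 P2=-
Op 5: best P0=NH3 P1=NH1 P2=-
Op 6: best P0=NH3 P1=NH1 P2=NH4

Answer: P0:NH3 P1:NH1 P2:NH4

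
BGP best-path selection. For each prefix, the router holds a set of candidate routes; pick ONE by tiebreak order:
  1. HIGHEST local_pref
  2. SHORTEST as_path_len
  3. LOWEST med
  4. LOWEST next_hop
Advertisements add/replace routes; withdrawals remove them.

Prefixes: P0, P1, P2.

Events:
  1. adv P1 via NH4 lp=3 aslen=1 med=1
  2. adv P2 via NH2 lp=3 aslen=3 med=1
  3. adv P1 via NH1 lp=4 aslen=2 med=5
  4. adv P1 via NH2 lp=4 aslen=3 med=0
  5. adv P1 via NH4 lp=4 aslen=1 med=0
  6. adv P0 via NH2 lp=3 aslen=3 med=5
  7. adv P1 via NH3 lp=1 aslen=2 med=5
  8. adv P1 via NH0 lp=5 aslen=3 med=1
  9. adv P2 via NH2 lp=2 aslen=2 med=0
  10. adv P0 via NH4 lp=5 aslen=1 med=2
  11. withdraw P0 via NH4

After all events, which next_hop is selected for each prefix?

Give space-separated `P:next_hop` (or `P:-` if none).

Op 1: best P0=- P1=NH4 P2=-
Op 2: best P0=- P1=NH4 P2=NH2
Op 3: best P0=- P1=NH1 P2=NH2
Op 4: best P0=- P1=NH1 P2=NH2
Op 5: best P0=- P1=NH4 P2=NH2
Op 6: best P0=NH2 P1=NH4 P2=NH2
Op 7: best P0=NH2 P1=NH4 P2=NH2
Op 8: best P0=NH2 P1=NH0 P2=NH2
Op 9: best P0=NH2 P1=NH0 P2=NH2
Op 10: best P0=NH4 P1=NH0 P2=NH2
Op 11: best P0=NH2 P1=NH0 P2=NH2

Answer: P0:NH2 P1:NH0 P2:NH2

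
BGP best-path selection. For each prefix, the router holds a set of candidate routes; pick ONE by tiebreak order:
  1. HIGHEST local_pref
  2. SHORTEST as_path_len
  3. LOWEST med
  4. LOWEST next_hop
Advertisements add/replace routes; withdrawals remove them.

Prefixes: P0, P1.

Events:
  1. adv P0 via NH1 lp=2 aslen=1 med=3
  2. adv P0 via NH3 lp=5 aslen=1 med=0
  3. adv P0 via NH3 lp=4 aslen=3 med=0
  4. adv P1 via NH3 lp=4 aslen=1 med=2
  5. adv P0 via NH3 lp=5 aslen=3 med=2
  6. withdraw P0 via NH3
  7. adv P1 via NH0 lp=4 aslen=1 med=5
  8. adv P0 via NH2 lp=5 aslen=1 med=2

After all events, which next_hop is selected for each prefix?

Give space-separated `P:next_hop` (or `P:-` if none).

Answer: P0:NH2 P1:NH3

Derivation:
Op 1: best P0=NH1 P1=-
Op 2: best P0=NH3 P1=-
Op 3: best P0=NH3 P1=-
Op 4: best P0=NH3 P1=NH3
Op 5: best P0=NH3 P1=NH3
Op 6: best P0=NH1 P1=NH3
Op 7: best P0=NH1 P1=NH3
Op 8: best P0=NH2 P1=NH3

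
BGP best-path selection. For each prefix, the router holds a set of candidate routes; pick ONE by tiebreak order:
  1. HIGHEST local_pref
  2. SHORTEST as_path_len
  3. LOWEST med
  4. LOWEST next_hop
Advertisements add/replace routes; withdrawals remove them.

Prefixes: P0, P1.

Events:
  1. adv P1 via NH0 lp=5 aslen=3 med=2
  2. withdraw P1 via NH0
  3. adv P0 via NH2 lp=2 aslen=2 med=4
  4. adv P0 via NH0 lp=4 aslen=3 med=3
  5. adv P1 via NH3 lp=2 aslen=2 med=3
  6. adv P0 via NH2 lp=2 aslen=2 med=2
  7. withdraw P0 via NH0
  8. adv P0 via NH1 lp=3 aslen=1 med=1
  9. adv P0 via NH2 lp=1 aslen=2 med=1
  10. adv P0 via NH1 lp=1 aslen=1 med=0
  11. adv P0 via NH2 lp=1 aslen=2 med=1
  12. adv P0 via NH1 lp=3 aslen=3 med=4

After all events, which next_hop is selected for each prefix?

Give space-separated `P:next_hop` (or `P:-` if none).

Op 1: best P0=- P1=NH0
Op 2: best P0=- P1=-
Op 3: best P0=NH2 P1=-
Op 4: best P0=NH0 P1=-
Op 5: best P0=NH0 P1=NH3
Op 6: best P0=NH0 P1=NH3
Op 7: best P0=NH2 P1=NH3
Op 8: best P0=NH1 P1=NH3
Op 9: best P0=NH1 P1=NH3
Op 10: best P0=NH1 P1=NH3
Op 11: best P0=NH1 P1=NH3
Op 12: best P0=NH1 P1=NH3

Answer: P0:NH1 P1:NH3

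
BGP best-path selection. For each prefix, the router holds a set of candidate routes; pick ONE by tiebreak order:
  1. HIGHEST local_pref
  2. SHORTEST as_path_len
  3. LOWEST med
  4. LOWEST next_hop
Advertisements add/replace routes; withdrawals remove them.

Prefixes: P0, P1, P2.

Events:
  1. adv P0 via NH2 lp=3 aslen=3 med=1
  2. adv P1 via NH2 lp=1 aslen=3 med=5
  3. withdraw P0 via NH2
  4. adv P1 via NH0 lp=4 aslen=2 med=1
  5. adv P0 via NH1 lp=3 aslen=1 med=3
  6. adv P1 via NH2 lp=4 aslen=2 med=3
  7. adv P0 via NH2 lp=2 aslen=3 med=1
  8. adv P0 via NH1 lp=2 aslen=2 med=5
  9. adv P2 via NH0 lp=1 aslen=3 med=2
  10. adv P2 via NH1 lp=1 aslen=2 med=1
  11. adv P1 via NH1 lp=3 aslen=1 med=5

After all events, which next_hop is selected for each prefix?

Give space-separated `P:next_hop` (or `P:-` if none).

Op 1: best P0=NH2 P1=- P2=-
Op 2: best P0=NH2 P1=NH2 P2=-
Op 3: best P0=- P1=NH2 P2=-
Op 4: best P0=- P1=NH0 P2=-
Op 5: best P0=NH1 P1=NH0 P2=-
Op 6: best P0=NH1 P1=NH0 P2=-
Op 7: best P0=NH1 P1=NH0 P2=-
Op 8: best P0=NH1 P1=NH0 P2=-
Op 9: best P0=NH1 P1=NH0 P2=NH0
Op 10: best P0=NH1 P1=NH0 P2=NH1
Op 11: best P0=NH1 P1=NH0 P2=NH1

Answer: P0:NH1 P1:NH0 P2:NH1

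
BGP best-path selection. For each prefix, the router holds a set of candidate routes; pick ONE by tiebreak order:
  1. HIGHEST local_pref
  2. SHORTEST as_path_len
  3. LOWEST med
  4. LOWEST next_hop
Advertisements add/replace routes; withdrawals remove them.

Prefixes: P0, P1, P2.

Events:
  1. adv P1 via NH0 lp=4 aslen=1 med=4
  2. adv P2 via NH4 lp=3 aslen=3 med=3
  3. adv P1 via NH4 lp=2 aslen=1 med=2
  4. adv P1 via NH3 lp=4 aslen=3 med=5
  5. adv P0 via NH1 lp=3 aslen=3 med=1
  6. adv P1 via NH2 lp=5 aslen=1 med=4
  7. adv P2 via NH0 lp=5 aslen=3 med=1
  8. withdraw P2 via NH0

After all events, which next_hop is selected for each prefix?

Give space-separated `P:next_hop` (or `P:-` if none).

Answer: P0:NH1 P1:NH2 P2:NH4

Derivation:
Op 1: best P0=- P1=NH0 P2=-
Op 2: best P0=- P1=NH0 P2=NH4
Op 3: best P0=- P1=NH0 P2=NH4
Op 4: best P0=- P1=NH0 P2=NH4
Op 5: best P0=NH1 P1=NH0 P2=NH4
Op 6: best P0=NH1 P1=NH2 P2=NH4
Op 7: best P0=NH1 P1=NH2 P2=NH0
Op 8: best P0=NH1 P1=NH2 P2=NH4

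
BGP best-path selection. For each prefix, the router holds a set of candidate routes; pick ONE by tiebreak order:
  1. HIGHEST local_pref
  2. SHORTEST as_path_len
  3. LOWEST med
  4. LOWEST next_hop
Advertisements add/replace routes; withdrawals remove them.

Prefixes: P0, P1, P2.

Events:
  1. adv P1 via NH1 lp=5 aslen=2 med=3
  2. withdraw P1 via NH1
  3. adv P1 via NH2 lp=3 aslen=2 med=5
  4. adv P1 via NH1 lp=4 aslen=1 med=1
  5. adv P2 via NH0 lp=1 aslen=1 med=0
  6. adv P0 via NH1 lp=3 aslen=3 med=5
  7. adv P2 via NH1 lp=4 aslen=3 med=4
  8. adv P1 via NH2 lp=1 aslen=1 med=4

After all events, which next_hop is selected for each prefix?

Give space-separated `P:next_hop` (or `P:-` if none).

Op 1: best P0=- P1=NH1 P2=-
Op 2: best P0=- P1=- P2=-
Op 3: best P0=- P1=NH2 P2=-
Op 4: best P0=- P1=NH1 P2=-
Op 5: best P0=- P1=NH1 P2=NH0
Op 6: best P0=NH1 P1=NH1 P2=NH0
Op 7: best P0=NH1 P1=NH1 P2=NH1
Op 8: best P0=NH1 P1=NH1 P2=NH1

Answer: P0:NH1 P1:NH1 P2:NH1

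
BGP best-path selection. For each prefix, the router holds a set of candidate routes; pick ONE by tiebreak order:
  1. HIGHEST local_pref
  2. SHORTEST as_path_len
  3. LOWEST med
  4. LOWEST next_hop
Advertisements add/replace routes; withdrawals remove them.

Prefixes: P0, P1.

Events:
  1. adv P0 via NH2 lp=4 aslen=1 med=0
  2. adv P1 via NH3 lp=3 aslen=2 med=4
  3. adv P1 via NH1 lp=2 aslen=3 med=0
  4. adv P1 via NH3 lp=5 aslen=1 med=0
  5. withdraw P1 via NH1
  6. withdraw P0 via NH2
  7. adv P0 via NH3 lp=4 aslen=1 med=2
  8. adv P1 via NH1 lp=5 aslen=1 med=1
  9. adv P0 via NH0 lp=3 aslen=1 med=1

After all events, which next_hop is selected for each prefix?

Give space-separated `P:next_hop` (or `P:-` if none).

Op 1: best P0=NH2 P1=-
Op 2: best P0=NH2 P1=NH3
Op 3: best P0=NH2 P1=NH3
Op 4: best P0=NH2 P1=NH3
Op 5: best P0=NH2 P1=NH3
Op 6: best P0=- P1=NH3
Op 7: best P0=NH3 P1=NH3
Op 8: best P0=NH3 P1=NH3
Op 9: best P0=NH3 P1=NH3

Answer: P0:NH3 P1:NH3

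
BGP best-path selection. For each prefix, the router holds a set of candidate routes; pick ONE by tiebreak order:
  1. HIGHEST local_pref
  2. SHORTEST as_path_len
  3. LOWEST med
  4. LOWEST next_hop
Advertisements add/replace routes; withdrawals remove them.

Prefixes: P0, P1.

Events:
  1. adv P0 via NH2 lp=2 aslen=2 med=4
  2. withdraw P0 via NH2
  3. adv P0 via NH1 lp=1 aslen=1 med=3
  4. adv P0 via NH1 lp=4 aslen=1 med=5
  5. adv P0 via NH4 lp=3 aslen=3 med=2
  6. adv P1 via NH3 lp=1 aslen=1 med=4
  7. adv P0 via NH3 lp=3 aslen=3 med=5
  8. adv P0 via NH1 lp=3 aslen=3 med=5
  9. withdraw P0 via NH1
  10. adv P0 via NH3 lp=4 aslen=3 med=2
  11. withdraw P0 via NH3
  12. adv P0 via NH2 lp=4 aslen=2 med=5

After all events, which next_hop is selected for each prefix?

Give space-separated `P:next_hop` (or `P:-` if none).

Op 1: best P0=NH2 P1=-
Op 2: best P0=- P1=-
Op 3: best P0=NH1 P1=-
Op 4: best P0=NH1 P1=-
Op 5: best P0=NH1 P1=-
Op 6: best P0=NH1 P1=NH3
Op 7: best P0=NH1 P1=NH3
Op 8: best P0=NH4 P1=NH3
Op 9: best P0=NH4 P1=NH3
Op 10: best P0=NH3 P1=NH3
Op 11: best P0=NH4 P1=NH3
Op 12: best P0=NH2 P1=NH3

Answer: P0:NH2 P1:NH3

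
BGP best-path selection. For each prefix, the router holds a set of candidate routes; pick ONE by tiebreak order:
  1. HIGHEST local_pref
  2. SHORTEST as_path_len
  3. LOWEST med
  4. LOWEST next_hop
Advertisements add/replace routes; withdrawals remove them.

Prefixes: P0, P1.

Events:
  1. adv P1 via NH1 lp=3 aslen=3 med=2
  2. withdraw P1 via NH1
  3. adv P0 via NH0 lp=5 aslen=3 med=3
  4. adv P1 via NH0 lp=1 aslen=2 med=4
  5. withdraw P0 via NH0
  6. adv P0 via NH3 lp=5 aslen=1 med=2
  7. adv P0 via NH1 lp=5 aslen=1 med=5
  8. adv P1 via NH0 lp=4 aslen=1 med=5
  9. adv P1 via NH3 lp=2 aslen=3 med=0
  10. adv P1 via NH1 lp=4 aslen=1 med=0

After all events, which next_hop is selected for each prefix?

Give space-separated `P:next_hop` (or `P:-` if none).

Op 1: best P0=- P1=NH1
Op 2: best P0=- P1=-
Op 3: best P0=NH0 P1=-
Op 4: best P0=NH0 P1=NH0
Op 5: best P0=- P1=NH0
Op 6: best P0=NH3 P1=NH0
Op 7: best P0=NH3 P1=NH0
Op 8: best P0=NH3 P1=NH0
Op 9: best P0=NH3 P1=NH0
Op 10: best P0=NH3 P1=NH1

Answer: P0:NH3 P1:NH1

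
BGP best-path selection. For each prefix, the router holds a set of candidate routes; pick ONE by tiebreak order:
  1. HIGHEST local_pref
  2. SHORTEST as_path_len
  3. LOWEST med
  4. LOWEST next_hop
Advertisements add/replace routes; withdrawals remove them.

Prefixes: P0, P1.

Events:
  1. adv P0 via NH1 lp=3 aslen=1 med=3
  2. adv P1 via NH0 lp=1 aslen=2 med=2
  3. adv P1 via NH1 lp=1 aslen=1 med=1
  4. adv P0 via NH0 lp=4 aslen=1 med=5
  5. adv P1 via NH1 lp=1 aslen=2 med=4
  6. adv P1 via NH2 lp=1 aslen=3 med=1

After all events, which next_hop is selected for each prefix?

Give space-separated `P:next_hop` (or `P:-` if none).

Answer: P0:NH0 P1:NH0

Derivation:
Op 1: best P0=NH1 P1=-
Op 2: best P0=NH1 P1=NH0
Op 3: best P0=NH1 P1=NH1
Op 4: best P0=NH0 P1=NH1
Op 5: best P0=NH0 P1=NH0
Op 6: best P0=NH0 P1=NH0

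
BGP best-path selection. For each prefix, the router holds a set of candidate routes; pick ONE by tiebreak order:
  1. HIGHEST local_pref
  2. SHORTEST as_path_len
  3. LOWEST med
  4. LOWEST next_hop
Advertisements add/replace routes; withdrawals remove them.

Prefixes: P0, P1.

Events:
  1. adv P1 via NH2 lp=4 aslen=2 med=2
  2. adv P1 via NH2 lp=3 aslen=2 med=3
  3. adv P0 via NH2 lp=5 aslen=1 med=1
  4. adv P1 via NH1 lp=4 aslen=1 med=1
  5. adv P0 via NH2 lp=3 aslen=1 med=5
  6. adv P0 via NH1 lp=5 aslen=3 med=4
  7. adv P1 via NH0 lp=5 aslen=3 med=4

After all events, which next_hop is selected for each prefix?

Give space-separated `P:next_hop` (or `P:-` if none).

Op 1: best P0=- P1=NH2
Op 2: best P0=- P1=NH2
Op 3: best P0=NH2 P1=NH2
Op 4: best P0=NH2 P1=NH1
Op 5: best P0=NH2 P1=NH1
Op 6: best P0=NH1 P1=NH1
Op 7: best P0=NH1 P1=NH0

Answer: P0:NH1 P1:NH0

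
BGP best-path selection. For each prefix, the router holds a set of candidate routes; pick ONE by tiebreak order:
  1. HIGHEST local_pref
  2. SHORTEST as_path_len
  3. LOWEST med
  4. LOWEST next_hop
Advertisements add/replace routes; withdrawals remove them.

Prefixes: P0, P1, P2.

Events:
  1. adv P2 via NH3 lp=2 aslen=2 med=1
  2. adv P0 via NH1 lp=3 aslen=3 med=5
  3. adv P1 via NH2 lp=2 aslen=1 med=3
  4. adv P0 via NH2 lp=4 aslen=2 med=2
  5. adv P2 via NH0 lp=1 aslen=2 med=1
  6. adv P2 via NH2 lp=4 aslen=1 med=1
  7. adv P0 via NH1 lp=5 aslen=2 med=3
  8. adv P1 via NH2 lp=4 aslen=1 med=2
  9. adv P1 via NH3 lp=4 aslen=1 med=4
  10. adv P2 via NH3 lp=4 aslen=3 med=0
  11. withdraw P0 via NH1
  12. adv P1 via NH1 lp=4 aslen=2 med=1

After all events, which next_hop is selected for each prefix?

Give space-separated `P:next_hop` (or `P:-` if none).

Op 1: best P0=- P1=- P2=NH3
Op 2: best P0=NH1 P1=- P2=NH3
Op 3: best P0=NH1 P1=NH2 P2=NH3
Op 4: best P0=NH2 P1=NH2 P2=NH3
Op 5: best P0=NH2 P1=NH2 P2=NH3
Op 6: best P0=NH2 P1=NH2 P2=NH2
Op 7: best P0=NH1 P1=NH2 P2=NH2
Op 8: best P0=NH1 P1=NH2 P2=NH2
Op 9: best P0=NH1 P1=NH2 P2=NH2
Op 10: best P0=NH1 P1=NH2 P2=NH2
Op 11: best P0=NH2 P1=NH2 P2=NH2
Op 12: best P0=NH2 P1=NH2 P2=NH2

Answer: P0:NH2 P1:NH2 P2:NH2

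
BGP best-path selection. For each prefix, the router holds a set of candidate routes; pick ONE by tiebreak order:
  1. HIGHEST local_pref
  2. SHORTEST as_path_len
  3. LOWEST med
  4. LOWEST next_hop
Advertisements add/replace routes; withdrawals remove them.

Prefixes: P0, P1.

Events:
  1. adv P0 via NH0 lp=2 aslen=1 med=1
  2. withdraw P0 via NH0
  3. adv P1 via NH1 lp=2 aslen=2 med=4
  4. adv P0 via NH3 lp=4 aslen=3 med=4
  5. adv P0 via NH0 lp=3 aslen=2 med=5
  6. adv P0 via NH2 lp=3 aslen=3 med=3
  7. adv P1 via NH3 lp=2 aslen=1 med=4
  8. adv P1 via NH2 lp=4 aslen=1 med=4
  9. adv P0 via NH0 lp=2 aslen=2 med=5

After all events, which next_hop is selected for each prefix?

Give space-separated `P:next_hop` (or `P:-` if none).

Op 1: best P0=NH0 P1=-
Op 2: best P0=- P1=-
Op 3: best P0=- P1=NH1
Op 4: best P0=NH3 P1=NH1
Op 5: best P0=NH3 P1=NH1
Op 6: best P0=NH3 P1=NH1
Op 7: best P0=NH3 P1=NH3
Op 8: best P0=NH3 P1=NH2
Op 9: best P0=NH3 P1=NH2

Answer: P0:NH3 P1:NH2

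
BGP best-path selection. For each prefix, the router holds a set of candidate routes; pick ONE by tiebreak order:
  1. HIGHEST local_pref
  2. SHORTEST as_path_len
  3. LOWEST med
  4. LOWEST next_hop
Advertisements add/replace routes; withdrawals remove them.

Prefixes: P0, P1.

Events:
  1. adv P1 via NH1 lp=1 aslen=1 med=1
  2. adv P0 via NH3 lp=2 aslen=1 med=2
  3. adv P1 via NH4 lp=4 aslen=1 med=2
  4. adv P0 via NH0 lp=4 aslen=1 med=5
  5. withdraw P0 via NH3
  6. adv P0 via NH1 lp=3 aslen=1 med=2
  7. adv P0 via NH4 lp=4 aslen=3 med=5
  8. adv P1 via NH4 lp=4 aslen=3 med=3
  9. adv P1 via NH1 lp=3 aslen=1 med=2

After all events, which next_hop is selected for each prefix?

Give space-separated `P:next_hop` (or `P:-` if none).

Op 1: best P0=- P1=NH1
Op 2: best P0=NH3 P1=NH1
Op 3: best P0=NH3 P1=NH4
Op 4: best P0=NH0 P1=NH4
Op 5: best P0=NH0 P1=NH4
Op 6: best P0=NH0 P1=NH4
Op 7: best P0=NH0 P1=NH4
Op 8: best P0=NH0 P1=NH4
Op 9: best P0=NH0 P1=NH4

Answer: P0:NH0 P1:NH4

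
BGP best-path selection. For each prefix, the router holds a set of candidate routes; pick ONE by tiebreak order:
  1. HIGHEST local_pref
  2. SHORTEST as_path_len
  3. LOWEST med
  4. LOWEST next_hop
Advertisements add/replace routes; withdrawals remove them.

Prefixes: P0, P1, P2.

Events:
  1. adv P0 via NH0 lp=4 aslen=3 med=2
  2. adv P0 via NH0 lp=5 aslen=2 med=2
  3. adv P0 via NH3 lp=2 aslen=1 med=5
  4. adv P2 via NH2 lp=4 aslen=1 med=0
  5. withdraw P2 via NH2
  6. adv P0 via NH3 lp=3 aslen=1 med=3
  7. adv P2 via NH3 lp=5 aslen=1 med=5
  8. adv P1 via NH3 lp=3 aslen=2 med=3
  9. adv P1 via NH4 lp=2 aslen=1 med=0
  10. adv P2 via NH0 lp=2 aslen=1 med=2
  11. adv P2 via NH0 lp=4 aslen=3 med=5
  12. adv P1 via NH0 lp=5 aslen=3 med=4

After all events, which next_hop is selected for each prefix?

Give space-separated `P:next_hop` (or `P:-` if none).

Answer: P0:NH0 P1:NH0 P2:NH3

Derivation:
Op 1: best P0=NH0 P1=- P2=-
Op 2: best P0=NH0 P1=- P2=-
Op 3: best P0=NH0 P1=- P2=-
Op 4: best P0=NH0 P1=- P2=NH2
Op 5: best P0=NH0 P1=- P2=-
Op 6: best P0=NH0 P1=- P2=-
Op 7: best P0=NH0 P1=- P2=NH3
Op 8: best P0=NH0 P1=NH3 P2=NH3
Op 9: best P0=NH0 P1=NH3 P2=NH3
Op 10: best P0=NH0 P1=NH3 P2=NH3
Op 11: best P0=NH0 P1=NH3 P2=NH3
Op 12: best P0=NH0 P1=NH0 P2=NH3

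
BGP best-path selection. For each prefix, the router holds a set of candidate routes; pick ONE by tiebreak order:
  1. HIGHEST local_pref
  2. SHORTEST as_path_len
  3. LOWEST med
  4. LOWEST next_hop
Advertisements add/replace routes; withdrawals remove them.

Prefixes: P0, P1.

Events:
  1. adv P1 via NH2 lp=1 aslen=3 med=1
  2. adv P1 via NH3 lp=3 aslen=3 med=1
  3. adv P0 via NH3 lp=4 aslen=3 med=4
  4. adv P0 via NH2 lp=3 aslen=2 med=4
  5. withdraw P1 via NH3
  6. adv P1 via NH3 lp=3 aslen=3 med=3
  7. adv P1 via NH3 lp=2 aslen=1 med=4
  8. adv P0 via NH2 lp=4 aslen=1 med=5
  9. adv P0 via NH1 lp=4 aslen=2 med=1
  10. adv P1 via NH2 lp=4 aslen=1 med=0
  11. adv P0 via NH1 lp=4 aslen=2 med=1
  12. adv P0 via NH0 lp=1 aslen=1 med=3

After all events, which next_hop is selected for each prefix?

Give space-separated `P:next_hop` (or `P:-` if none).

Answer: P0:NH2 P1:NH2

Derivation:
Op 1: best P0=- P1=NH2
Op 2: best P0=- P1=NH3
Op 3: best P0=NH3 P1=NH3
Op 4: best P0=NH3 P1=NH3
Op 5: best P0=NH3 P1=NH2
Op 6: best P0=NH3 P1=NH3
Op 7: best P0=NH3 P1=NH3
Op 8: best P0=NH2 P1=NH3
Op 9: best P0=NH2 P1=NH3
Op 10: best P0=NH2 P1=NH2
Op 11: best P0=NH2 P1=NH2
Op 12: best P0=NH2 P1=NH2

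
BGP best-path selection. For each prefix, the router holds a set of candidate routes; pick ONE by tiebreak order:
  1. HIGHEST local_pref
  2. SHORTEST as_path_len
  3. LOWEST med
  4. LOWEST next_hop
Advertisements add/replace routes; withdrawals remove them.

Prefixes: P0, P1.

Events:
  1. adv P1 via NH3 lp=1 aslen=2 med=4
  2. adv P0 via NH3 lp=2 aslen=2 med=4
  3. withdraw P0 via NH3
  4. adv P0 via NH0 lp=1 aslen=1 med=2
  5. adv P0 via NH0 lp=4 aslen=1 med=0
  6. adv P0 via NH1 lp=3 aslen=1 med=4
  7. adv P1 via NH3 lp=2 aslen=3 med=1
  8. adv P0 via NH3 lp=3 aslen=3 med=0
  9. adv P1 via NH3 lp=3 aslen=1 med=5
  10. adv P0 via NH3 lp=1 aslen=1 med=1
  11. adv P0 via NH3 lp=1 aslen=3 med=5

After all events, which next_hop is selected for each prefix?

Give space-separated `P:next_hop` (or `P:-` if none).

Answer: P0:NH0 P1:NH3

Derivation:
Op 1: best P0=- P1=NH3
Op 2: best P0=NH3 P1=NH3
Op 3: best P0=- P1=NH3
Op 4: best P0=NH0 P1=NH3
Op 5: best P0=NH0 P1=NH3
Op 6: best P0=NH0 P1=NH3
Op 7: best P0=NH0 P1=NH3
Op 8: best P0=NH0 P1=NH3
Op 9: best P0=NH0 P1=NH3
Op 10: best P0=NH0 P1=NH3
Op 11: best P0=NH0 P1=NH3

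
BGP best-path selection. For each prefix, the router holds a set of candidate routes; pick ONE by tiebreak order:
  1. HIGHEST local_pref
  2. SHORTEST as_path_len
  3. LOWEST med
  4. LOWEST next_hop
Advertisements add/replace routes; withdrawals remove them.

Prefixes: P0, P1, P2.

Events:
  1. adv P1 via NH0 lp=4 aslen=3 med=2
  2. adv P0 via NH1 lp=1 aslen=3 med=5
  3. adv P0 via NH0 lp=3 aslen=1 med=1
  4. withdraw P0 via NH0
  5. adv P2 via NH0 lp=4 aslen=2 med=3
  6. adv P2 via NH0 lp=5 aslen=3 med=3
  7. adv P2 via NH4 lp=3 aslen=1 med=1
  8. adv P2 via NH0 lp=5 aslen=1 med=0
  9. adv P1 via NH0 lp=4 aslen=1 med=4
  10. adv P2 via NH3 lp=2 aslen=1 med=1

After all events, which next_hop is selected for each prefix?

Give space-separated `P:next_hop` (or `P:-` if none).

Op 1: best P0=- P1=NH0 P2=-
Op 2: best P0=NH1 P1=NH0 P2=-
Op 3: best P0=NH0 P1=NH0 P2=-
Op 4: best P0=NH1 P1=NH0 P2=-
Op 5: best P0=NH1 P1=NH0 P2=NH0
Op 6: best P0=NH1 P1=NH0 P2=NH0
Op 7: best P0=NH1 P1=NH0 P2=NH0
Op 8: best P0=NH1 P1=NH0 P2=NH0
Op 9: best P0=NH1 P1=NH0 P2=NH0
Op 10: best P0=NH1 P1=NH0 P2=NH0

Answer: P0:NH1 P1:NH0 P2:NH0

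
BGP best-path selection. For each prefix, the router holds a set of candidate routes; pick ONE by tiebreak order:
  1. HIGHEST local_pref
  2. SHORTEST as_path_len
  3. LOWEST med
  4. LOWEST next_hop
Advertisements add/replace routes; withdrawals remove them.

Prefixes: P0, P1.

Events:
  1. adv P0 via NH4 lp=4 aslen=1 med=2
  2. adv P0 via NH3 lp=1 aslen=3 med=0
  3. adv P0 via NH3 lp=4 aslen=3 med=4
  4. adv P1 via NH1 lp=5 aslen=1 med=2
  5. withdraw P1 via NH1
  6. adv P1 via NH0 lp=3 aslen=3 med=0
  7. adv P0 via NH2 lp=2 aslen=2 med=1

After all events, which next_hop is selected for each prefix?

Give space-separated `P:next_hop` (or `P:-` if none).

Answer: P0:NH4 P1:NH0

Derivation:
Op 1: best P0=NH4 P1=-
Op 2: best P0=NH4 P1=-
Op 3: best P0=NH4 P1=-
Op 4: best P0=NH4 P1=NH1
Op 5: best P0=NH4 P1=-
Op 6: best P0=NH4 P1=NH0
Op 7: best P0=NH4 P1=NH0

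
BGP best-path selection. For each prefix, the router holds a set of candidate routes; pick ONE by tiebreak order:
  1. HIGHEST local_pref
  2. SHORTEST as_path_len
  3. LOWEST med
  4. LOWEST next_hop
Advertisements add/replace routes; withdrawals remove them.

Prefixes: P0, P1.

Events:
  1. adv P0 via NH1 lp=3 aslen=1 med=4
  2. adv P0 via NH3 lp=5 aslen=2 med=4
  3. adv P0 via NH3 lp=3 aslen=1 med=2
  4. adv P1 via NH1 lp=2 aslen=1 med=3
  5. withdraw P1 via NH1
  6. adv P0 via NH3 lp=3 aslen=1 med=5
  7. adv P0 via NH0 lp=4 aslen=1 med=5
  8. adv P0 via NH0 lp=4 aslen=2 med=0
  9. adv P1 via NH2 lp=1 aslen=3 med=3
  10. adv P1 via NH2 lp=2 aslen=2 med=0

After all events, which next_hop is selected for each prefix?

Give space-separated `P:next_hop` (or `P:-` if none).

Answer: P0:NH0 P1:NH2

Derivation:
Op 1: best P0=NH1 P1=-
Op 2: best P0=NH3 P1=-
Op 3: best P0=NH3 P1=-
Op 4: best P0=NH3 P1=NH1
Op 5: best P0=NH3 P1=-
Op 6: best P0=NH1 P1=-
Op 7: best P0=NH0 P1=-
Op 8: best P0=NH0 P1=-
Op 9: best P0=NH0 P1=NH2
Op 10: best P0=NH0 P1=NH2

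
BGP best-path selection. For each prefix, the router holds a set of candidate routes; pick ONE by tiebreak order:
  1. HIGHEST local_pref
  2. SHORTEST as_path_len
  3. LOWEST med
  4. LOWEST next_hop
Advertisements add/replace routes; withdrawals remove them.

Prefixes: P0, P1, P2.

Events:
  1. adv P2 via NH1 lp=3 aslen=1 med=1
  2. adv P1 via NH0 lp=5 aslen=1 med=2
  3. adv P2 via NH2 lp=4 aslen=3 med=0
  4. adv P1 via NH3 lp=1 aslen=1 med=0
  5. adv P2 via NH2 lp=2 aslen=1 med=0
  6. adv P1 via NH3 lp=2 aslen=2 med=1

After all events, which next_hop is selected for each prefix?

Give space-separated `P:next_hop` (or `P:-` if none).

Op 1: best P0=- P1=- P2=NH1
Op 2: best P0=- P1=NH0 P2=NH1
Op 3: best P0=- P1=NH0 P2=NH2
Op 4: best P0=- P1=NH0 P2=NH2
Op 5: best P0=- P1=NH0 P2=NH1
Op 6: best P0=- P1=NH0 P2=NH1

Answer: P0:- P1:NH0 P2:NH1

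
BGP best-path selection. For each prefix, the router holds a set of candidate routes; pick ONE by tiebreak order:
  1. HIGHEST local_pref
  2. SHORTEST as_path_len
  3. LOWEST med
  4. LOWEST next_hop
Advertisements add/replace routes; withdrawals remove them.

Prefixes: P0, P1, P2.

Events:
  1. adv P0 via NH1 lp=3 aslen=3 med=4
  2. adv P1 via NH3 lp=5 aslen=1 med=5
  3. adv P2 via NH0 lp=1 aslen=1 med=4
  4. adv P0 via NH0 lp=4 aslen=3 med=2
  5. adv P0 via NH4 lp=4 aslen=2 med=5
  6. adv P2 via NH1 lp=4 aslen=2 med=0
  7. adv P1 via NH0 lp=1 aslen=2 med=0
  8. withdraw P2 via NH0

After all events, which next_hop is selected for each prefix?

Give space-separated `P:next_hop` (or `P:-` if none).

Answer: P0:NH4 P1:NH3 P2:NH1

Derivation:
Op 1: best P0=NH1 P1=- P2=-
Op 2: best P0=NH1 P1=NH3 P2=-
Op 3: best P0=NH1 P1=NH3 P2=NH0
Op 4: best P0=NH0 P1=NH3 P2=NH0
Op 5: best P0=NH4 P1=NH3 P2=NH0
Op 6: best P0=NH4 P1=NH3 P2=NH1
Op 7: best P0=NH4 P1=NH3 P2=NH1
Op 8: best P0=NH4 P1=NH3 P2=NH1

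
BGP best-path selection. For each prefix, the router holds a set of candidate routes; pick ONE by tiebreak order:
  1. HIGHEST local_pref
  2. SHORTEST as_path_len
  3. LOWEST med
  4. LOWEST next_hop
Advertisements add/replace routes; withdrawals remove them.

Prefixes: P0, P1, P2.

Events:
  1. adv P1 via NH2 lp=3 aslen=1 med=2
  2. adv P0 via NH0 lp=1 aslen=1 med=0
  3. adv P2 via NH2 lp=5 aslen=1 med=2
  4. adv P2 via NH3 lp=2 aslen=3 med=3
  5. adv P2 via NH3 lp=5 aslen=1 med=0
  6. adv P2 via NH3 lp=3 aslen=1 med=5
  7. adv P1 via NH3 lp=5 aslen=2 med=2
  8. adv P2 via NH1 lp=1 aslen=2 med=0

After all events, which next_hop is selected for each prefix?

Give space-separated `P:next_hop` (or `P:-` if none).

Op 1: best P0=- P1=NH2 P2=-
Op 2: best P0=NH0 P1=NH2 P2=-
Op 3: best P0=NH0 P1=NH2 P2=NH2
Op 4: best P0=NH0 P1=NH2 P2=NH2
Op 5: best P0=NH0 P1=NH2 P2=NH3
Op 6: best P0=NH0 P1=NH2 P2=NH2
Op 7: best P0=NH0 P1=NH3 P2=NH2
Op 8: best P0=NH0 P1=NH3 P2=NH2

Answer: P0:NH0 P1:NH3 P2:NH2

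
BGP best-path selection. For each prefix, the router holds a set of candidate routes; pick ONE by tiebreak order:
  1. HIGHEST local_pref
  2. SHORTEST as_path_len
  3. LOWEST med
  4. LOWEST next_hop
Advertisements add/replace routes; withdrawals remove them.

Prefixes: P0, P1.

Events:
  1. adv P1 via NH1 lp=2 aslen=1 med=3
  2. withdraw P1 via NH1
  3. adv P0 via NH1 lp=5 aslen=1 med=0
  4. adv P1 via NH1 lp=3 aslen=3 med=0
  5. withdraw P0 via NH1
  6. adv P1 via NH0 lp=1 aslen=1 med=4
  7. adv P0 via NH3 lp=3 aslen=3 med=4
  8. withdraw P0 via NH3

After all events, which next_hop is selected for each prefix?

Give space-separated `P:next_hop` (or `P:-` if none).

Op 1: best P0=- P1=NH1
Op 2: best P0=- P1=-
Op 3: best P0=NH1 P1=-
Op 4: best P0=NH1 P1=NH1
Op 5: best P0=- P1=NH1
Op 6: best P0=- P1=NH1
Op 7: best P0=NH3 P1=NH1
Op 8: best P0=- P1=NH1

Answer: P0:- P1:NH1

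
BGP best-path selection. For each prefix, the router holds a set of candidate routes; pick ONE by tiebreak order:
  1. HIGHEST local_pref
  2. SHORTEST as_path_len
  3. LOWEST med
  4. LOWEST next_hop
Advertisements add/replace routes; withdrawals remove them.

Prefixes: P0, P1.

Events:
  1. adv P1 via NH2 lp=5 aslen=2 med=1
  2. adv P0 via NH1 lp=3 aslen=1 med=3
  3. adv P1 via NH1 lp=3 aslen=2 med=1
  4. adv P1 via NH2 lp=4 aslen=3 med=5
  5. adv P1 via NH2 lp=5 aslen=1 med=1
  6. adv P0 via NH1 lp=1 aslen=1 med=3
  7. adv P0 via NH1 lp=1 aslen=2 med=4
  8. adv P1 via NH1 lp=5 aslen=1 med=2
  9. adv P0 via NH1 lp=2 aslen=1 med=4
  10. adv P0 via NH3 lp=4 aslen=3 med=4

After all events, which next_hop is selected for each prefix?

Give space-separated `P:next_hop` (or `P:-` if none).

Answer: P0:NH3 P1:NH2

Derivation:
Op 1: best P0=- P1=NH2
Op 2: best P0=NH1 P1=NH2
Op 3: best P0=NH1 P1=NH2
Op 4: best P0=NH1 P1=NH2
Op 5: best P0=NH1 P1=NH2
Op 6: best P0=NH1 P1=NH2
Op 7: best P0=NH1 P1=NH2
Op 8: best P0=NH1 P1=NH2
Op 9: best P0=NH1 P1=NH2
Op 10: best P0=NH3 P1=NH2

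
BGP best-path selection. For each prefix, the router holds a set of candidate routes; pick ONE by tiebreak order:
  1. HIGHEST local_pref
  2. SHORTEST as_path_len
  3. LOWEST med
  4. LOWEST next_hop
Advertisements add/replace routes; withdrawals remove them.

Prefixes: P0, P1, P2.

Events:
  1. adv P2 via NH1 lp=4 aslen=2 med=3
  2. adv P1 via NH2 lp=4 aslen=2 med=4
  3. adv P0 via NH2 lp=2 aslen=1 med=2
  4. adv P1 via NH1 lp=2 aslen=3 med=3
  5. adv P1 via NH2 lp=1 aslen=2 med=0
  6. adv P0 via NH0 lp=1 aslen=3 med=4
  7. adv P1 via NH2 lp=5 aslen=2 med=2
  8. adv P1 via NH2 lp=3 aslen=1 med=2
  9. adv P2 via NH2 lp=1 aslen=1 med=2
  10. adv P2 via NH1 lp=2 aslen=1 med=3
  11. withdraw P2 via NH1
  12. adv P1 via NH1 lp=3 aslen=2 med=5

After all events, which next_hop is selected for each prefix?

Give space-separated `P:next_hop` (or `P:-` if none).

Op 1: best P0=- P1=- P2=NH1
Op 2: best P0=- P1=NH2 P2=NH1
Op 3: best P0=NH2 P1=NH2 P2=NH1
Op 4: best P0=NH2 P1=NH2 P2=NH1
Op 5: best P0=NH2 P1=NH1 P2=NH1
Op 6: best P0=NH2 P1=NH1 P2=NH1
Op 7: best P0=NH2 P1=NH2 P2=NH1
Op 8: best P0=NH2 P1=NH2 P2=NH1
Op 9: best P0=NH2 P1=NH2 P2=NH1
Op 10: best P0=NH2 P1=NH2 P2=NH1
Op 11: best P0=NH2 P1=NH2 P2=NH2
Op 12: best P0=NH2 P1=NH2 P2=NH2

Answer: P0:NH2 P1:NH2 P2:NH2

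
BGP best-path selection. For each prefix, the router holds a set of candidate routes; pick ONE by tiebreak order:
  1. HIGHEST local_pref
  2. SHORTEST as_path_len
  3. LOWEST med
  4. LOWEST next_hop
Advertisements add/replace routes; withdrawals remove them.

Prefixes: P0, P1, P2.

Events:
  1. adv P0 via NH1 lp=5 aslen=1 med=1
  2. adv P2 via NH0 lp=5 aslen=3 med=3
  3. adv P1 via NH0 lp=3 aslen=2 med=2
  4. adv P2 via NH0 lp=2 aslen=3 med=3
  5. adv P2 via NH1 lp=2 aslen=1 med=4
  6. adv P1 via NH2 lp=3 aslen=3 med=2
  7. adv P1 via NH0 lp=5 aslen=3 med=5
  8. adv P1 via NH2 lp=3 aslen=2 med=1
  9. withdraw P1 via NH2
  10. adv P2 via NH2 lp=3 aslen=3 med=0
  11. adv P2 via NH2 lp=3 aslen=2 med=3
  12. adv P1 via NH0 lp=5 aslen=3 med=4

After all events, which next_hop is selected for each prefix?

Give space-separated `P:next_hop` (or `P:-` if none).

Answer: P0:NH1 P1:NH0 P2:NH2

Derivation:
Op 1: best P0=NH1 P1=- P2=-
Op 2: best P0=NH1 P1=- P2=NH0
Op 3: best P0=NH1 P1=NH0 P2=NH0
Op 4: best P0=NH1 P1=NH0 P2=NH0
Op 5: best P0=NH1 P1=NH0 P2=NH1
Op 6: best P0=NH1 P1=NH0 P2=NH1
Op 7: best P0=NH1 P1=NH0 P2=NH1
Op 8: best P0=NH1 P1=NH0 P2=NH1
Op 9: best P0=NH1 P1=NH0 P2=NH1
Op 10: best P0=NH1 P1=NH0 P2=NH2
Op 11: best P0=NH1 P1=NH0 P2=NH2
Op 12: best P0=NH1 P1=NH0 P2=NH2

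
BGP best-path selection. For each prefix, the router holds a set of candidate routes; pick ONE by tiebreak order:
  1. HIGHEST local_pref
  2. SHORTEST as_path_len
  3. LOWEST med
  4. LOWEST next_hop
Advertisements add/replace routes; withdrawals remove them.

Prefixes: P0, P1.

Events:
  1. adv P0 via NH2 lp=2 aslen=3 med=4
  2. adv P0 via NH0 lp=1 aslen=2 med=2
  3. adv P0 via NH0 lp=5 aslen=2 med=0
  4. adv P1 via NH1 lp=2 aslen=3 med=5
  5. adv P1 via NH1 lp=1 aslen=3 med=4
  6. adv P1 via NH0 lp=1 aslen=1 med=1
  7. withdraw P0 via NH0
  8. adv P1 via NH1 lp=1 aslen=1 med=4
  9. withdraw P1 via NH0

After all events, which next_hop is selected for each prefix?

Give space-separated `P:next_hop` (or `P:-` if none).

Op 1: best P0=NH2 P1=-
Op 2: best P0=NH2 P1=-
Op 3: best P0=NH0 P1=-
Op 4: best P0=NH0 P1=NH1
Op 5: best P0=NH0 P1=NH1
Op 6: best P0=NH0 P1=NH0
Op 7: best P0=NH2 P1=NH0
Op 8: best P0=NH2 P1=NH0
Op 9: best P0=NH2 P1=NH1

Answer: P0:NH2 P1:NH1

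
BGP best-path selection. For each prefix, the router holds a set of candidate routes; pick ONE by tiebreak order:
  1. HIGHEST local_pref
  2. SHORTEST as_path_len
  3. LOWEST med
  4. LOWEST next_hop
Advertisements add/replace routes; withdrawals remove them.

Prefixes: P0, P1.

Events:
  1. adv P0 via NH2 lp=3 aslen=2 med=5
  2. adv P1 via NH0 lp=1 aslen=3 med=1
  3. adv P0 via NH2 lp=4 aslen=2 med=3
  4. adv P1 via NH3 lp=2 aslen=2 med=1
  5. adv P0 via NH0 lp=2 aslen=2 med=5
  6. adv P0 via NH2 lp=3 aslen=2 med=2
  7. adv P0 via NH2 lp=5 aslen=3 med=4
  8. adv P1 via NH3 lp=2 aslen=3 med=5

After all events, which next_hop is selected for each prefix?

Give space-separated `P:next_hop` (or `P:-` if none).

Answer: P0:NH2 P1:NH3

Derivation:
Op 1: best P0=NH2 P1=-
Op 2: best P0=NH2 P1=NH0
Op 3: best P0=NH2 P1=NH0
Op 4: best P0=NH2 P1=NH3
Op 5: best P0=NH2 P1=NH3
Op 6: best P0=NH2 P1=NH3
Op 7: best P0=NH2 P1=NH3
Op 8: best P0=NH2 P1=NH3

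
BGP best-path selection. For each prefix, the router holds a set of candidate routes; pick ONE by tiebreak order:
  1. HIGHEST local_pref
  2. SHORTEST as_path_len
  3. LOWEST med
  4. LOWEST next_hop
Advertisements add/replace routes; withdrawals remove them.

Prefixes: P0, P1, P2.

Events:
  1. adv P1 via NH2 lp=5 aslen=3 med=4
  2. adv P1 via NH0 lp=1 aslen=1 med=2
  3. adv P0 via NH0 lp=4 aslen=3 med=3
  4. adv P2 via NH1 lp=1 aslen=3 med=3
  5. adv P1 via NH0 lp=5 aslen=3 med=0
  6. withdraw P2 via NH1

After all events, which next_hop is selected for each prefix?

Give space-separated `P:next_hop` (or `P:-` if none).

Answer: P0:NH0 P1:NH0 P2:-

Derivation:
Op 1: best P0=- P1=NH2 P2=-
Op 2: best P0=- P1=NH2 P2=-
Op 3: best P0=NH0 P1=NH2 P2=-
Op 4: best P0=NH0 P1=NH2 P2=NH1
Op 5: best P0=NH0 P1=NH0 P2=NH1
Op 6: best P0=NH0 P1=NH0 P2=-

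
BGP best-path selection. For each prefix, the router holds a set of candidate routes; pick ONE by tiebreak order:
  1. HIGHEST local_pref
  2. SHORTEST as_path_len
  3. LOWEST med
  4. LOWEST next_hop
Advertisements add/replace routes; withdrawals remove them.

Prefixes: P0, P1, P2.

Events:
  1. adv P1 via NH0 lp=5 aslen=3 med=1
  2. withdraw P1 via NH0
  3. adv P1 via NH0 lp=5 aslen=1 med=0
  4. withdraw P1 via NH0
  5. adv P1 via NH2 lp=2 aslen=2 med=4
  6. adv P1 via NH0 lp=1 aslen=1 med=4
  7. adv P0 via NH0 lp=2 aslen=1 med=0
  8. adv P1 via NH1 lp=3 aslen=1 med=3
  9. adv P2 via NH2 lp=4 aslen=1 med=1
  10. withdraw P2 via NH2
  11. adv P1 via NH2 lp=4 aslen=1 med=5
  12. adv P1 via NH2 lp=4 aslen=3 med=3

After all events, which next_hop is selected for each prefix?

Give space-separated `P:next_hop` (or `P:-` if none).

Op 1: best P0=- P1=NH0 P2=-
Op 2: best P0=- P1=- P2=-
Op 3: best P0=- P1=NH0 P2=-
Op 4: best P0=- P1=- P2=-
Op 5: best P0=- P1=NH2 P2=-
Op 6: best P0=- P1=NH2 P2=-
Op 7: best P0=NH0 P1=NH2 P2=-
Op 8: best P0=NH0 P1=NH1 P2=-
Op 9: best P0=NH0 P1=NH1 P2=NH2
Op 10: best P0=NH0 P1=NH1 P2=-
Op 11: best P0=NH0 P1=NH2 P2=-
Op 12: best P0=NH0 P1=NH2 P2=-

Answer: P0:NH0 P1:NH2 P2:-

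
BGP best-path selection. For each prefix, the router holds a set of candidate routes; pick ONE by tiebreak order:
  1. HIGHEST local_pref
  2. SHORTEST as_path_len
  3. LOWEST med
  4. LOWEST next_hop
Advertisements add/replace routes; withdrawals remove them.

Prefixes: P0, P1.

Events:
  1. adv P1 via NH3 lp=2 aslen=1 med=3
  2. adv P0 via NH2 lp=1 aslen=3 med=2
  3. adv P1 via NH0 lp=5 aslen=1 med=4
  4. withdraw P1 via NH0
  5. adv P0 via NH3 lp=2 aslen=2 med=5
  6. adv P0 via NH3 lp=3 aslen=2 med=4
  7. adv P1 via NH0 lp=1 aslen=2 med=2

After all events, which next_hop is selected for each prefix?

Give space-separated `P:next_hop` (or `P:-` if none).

Op 1: best P0=- P1=NH3
Op 2: best P0=NH2 P1=NH3
Op 3: best P0=NH2 P1=NH0
Op 4: best P0=NH2 P1=NH3
Op 5: best P0=NH3 P1=NH3
Op 6: best P0=NH3 P1=NH3
Op 7: best P0=NH3 P1=NH3

Answer: P0:NH3 P1:NH3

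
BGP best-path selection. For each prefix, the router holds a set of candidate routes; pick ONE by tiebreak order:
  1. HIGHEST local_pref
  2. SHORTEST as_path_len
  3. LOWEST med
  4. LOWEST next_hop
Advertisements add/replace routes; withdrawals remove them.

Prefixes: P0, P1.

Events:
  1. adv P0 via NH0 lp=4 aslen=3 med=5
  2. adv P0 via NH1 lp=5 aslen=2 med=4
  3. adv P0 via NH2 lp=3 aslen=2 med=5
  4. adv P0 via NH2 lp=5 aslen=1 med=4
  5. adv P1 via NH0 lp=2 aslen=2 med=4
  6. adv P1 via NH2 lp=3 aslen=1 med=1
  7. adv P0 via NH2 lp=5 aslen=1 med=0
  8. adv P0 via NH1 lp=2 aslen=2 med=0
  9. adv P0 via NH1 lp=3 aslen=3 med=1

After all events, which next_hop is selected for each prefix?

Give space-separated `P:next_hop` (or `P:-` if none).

Answer: P0:NH2 P1:NH2

Derivation:
Op 1: best P0=NH0 P1=-
Op 2: best P0=NH1 P1=-
Op 3: best P0=NH1 P1=-
Op 4: best P0=NH2 P1=-
Op 5: best P0=NH2 P1=NH0
Op 6: best P0=NH2 P1=NH2
Op 7: best P0=NH2 P1=NH2
Op 8: best P0=NH2 P1=NH2
Op 9: best P0=NH2 P1=NH2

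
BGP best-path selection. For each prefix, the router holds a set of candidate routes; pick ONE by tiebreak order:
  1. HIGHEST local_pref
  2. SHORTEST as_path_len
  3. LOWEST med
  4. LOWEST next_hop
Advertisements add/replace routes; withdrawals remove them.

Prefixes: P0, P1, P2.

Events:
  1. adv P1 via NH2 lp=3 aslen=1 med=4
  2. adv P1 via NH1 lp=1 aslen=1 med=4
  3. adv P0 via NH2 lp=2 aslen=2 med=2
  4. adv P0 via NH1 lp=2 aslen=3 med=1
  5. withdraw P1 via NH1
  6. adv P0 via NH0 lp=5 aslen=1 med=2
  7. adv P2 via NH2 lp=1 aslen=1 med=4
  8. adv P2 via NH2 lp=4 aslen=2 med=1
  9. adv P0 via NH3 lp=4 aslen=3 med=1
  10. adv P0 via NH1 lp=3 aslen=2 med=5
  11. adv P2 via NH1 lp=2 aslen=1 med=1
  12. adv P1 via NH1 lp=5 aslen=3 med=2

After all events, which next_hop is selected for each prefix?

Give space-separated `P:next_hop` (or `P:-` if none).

Op 1: best P0=- P1=NH2 P2=-
Op 2: best P0=- P1=NH2 P2=-
Op 3: best P0=NH2 P1=NH2 P2=-
Op 4: best P0=NH2 P1=NH2 P2=-
Op 5: best P0=NH2 P1=NH2 P2=-
Op 6: best P0=NH0 P1=NH2 P2=-
Op 7: best P0=NH0 P1=NH2 P2=NH2
Op 8: best P0=NH0 P1=NH2 P2=NH2
Op 9: best P0=NH0 P1=NH2 P2=NH2
Op 10: best P0=NH0 P1=NH2 P2=NH2
Op 11: best P0=NH0 P1=NH2 P2=NH2
Op 12: best P0=NH0 P1=NH1 P2=NH2

Answer: P0:NH0 P1:NH1 P2:NH2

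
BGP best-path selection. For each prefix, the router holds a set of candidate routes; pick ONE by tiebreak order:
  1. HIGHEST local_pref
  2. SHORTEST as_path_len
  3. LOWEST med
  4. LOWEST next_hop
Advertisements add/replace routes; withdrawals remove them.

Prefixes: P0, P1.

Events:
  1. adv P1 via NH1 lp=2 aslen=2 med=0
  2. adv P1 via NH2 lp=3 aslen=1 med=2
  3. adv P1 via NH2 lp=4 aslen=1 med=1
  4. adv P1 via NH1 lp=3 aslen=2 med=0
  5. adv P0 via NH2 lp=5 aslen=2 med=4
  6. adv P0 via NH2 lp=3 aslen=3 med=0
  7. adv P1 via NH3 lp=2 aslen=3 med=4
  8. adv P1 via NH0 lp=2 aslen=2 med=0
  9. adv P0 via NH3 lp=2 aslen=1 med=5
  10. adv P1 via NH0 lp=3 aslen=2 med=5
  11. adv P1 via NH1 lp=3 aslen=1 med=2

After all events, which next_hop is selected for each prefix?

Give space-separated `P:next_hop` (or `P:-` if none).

Answer: P0:NH2 P1:NH2

Derivation:
Op 1: best P0=- P1=NH1
Op 2: best P0=- P1=NH2
Op 3: best P0=- P1=NH2
Op 4: best P0=- P1=NH2
Op 5: best P0=NH2 P1=NH2
Op 6: best P0=NH2 P1=NH2
Op 7: best P0=NH2 P1=NH2
Op 8: best P0=NH2 P1=NH2
Op 9: best P0=NH2 P1=NH2
Op 10: best P0=NH2 P1=NH2
Op 11: best P0=NH2 P1=NH2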